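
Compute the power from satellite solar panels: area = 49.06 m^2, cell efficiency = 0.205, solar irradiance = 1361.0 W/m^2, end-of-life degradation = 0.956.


P = area * eta * S * degradation
P = 49.06 * 0.205 * 1361.0 * 0.956
P = 13085.7139 W

13085.7139 W


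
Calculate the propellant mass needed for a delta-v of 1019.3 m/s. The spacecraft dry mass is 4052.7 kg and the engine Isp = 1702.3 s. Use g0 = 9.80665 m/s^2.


ve = Isp * g0 = 1702.3 * 9.80665 = 16693.860295 m/s
mass ratio = exp(dv/ve) = exp(1019.3/16693.860295) = 1.06296096
m_prop = m_dry * (mr - 1) = 4052.7 * (1.06296096 - 1)
m_prop = 255.1619 kg

255.1619 kg


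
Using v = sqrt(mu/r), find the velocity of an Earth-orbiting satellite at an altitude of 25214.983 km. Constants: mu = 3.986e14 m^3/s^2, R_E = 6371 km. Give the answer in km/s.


r = R_E + alt = 6371.0 + 25214.983 = 31585.9830 km = 3.1585983e+07 m
v = sqrt(mu/r) = sqrt(3.986e14 / 3.1585983e+07) = 3552.3966 m/s = 3.5524 km/s

3.5524 km/s


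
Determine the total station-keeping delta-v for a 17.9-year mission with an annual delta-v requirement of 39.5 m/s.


dV = rate * years = 39.5 * 17.9
dV = 707.0500 m/s

707.0500 m/s


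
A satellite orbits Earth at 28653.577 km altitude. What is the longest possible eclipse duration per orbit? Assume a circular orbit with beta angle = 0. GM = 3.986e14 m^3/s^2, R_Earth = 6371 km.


r = 35024.5770 km
T = 1087.2247 min
Eclipse fraction = arcsin(R_E/r)/pi = arcsin(6371.0000/35024.5770)/pi
= arcsin(0.1819008)/pi = 0.05822499
Eclipse duration = 0.05822499 * 1087.2247 = 63.3036 min

63.3036 minutes


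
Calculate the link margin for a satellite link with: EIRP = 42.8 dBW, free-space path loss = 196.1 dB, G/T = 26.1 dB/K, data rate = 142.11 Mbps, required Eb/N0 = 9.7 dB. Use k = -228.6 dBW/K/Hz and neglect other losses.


C/N0 = EIRP - FSPL + G/T - k = 42.8 - 196.1 + 26.1 - (-228.6)
C/N0 = 101.4000 dB-Hz
R_b = 142.11 Mbps = 1.4211e+08 bps -> 10*log10(R_b) = 81.5262 dB-Hz
Eb/N0 = C/N0 - 10*log10(R_b) = 101.4000 - 81.5262 = 19.8738 dB
Margin = Eb/N0 - Eb/N0_req = 19.8738 - 9.7 = 10.1738 dB (link closes)

10.1738 dB


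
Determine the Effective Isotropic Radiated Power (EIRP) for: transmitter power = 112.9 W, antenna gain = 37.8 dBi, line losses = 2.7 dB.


Pt = 112.9 W = 20.5269 dBW
EIRP = Pt_dBW + Gt - losses = 20.5269 + 37.8 - 2.7 = 55.6269 dBW

55.6269 dBW


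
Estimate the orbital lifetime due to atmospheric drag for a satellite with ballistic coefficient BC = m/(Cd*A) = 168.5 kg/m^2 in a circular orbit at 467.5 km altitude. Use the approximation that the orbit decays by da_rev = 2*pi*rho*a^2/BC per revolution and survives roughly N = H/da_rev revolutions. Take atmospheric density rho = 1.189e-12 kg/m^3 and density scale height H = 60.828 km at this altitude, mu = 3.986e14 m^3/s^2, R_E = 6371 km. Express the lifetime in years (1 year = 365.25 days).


a = R_E + alt = 6838.5000 km = 6.8385e+06 m
da_rev = 2*pi*rho*a^2/BC = 2*pi*1.189e-12*(6.8385e+06)^2/168.5 = 2.073402 m per revolution
N = H/da_rev = 60828.0000 m / 2.073402 m = 29337.2916 revolutions
P = 2*pi*sqrt(a^3/mu) = 5627.9794 s
lifetime = N*P = 29337.2916 * 5627.9794 = 1.6510967e+08 s = 1910.9916 days
years = 1910.9916 / 365.25 = 5.2320 years

5.2320 years


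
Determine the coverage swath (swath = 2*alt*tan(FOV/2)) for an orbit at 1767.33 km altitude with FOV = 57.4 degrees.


FOV = 57.4 deg = 1.0018 rad
swath = 2 * alt * tan(FOV/2) = 2 * 1767.33 * tan(0.5009095)
swath = 2 * 1767.33 * 0.547484
swath = 1935.1698 km

1935.1698 km


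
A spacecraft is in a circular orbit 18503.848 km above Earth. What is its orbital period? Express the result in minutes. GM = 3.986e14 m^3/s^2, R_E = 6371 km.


r = 24874.8480 km = 2.4874848e+07 m
T = 2*pi*sqrt(r^3/mu) = 2*pi*sqrt(1.5391513e+22 / 3.986e14)
T = 39043.7816 s = 650.7297 min

650.7297 minutes


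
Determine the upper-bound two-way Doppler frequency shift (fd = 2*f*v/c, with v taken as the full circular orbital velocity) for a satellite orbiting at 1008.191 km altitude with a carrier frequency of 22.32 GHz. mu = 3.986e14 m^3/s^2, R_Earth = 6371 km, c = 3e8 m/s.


r = 7.379191e+06 m
v = sqrt(mu/r) = 7349.6096 m/s (worst-case radial velocity)
f = 22.32 GHz = 2.232e+10 Hz
fd = 2*f*v/c = 2*2.232e+10*7349.6096/3.0e+08
fd = 1.0936219e+06 Hz

1.0936e+06 Hz


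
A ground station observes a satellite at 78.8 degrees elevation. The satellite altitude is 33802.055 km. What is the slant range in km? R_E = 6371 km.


h = 33802.055 km, el = 78.8 deg
d = -R_E*sin(el) + sqrt((R_E*sin(el))^2 + 2*R_E*h + h^2)
d = -6371.0000*sin(1.3753) + sqrt((6371.0000*0.9809552)^2 + 2*6371.0000*33802.055 + 33802.055^2)
d = 33904.3261 km

33904.3261 km


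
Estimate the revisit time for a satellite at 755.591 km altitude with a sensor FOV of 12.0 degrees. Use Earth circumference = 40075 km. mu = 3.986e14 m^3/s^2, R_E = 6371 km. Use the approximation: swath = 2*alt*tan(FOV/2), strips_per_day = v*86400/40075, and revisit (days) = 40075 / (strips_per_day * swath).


swath = 2*755.591*tan(0.1047198) = 158.8316 km
v = sqrt(mu/r) = 7478.7279 m/s = 7.4787 km/s
strips/day = v*86400/40075 = 7.4787*86400/40075 = 16.1238
coverage/day = strips * swath = 16.1238 * 158.8316 = 2560.9726 km
revisit = 40075 / 2560.9726 = 15.6484 days

15.6484 days


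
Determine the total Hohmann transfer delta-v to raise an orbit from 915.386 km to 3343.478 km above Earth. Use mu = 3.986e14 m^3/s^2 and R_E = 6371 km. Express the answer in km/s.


r1 = 7286.3860 km = 7.286386e+06 m
r2 = 9714.4780 km = 9.714478e+06 m
dv1 = sqrt(mu/r1)*(sqrt(2*r2/(r1+r2)) - 1) = 510.5523 m/s
dv2 = sqrt(mu/r2)*(1 - sqrt(2*r1/(r1+r2))) = 475.0431 m/s
total dv = |dv1| + |dv2| = 510.5523 + 475.0431 = 985.5954 m/s = 0.9855954 km/s

0.9856 km/s


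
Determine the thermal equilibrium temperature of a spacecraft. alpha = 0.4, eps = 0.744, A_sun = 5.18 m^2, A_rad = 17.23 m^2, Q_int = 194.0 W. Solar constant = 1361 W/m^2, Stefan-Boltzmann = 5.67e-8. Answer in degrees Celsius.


Numerator = alpha*S*A_sun + Q_int = 0.4*1361*5.18 + 194.0 = 3013.9920 W
Denominator = eps*sigma*A_rad = 0.744*5.67e-8*17.23 = 7.268441e-07 W/K^4
T^4 = 4.1466829e+09 K^4
T = 253.7612 K = -19.3888 C

-19.3888 degrees Celsius


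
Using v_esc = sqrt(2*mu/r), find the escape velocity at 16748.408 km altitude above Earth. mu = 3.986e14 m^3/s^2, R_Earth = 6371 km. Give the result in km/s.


r = 6371.0 + 16748.408 = 23119.4080 km = 2.3119408e+07 m
v_esc = sqrt(2*mu/r) = sqrt(2*3.986e14 / 2.3119408e+07)
v_esc = 5872.1250 m/s = 5.8721 km/s

5.8721 km/s


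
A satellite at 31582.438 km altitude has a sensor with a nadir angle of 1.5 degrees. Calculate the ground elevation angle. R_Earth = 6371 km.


r = R_E + alt = 37953.4380 km
Law of sines in the satellite / Earth-center / ground-point triangle:
  sin(nadir)/R_E = sin(90 + el)/r  =>  cos(el) = (r/R_E)*sin(nadir)
cos(el) = (37953.4380 / 6371.0000) * sin(1.5 deg) = 0.1559418
el = arccos(0.1559418) = 81.0286 deg
(Earth-central angle = 90 - nadir - el = 7.4714 deg)

81.0286 degrees


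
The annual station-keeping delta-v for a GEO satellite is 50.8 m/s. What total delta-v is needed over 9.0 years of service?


dV = rate * years = 50.8 * 9.0
dV = 457.2000 m/s

457.2000 m/s


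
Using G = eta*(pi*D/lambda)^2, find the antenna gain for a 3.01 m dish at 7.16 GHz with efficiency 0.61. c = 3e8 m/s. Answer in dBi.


lambda = c/f = 3e8 / 7.16e+09 = 0.04189944 m
G = eta*(pi*D/lambda)^2 = 0.61*(pi*3.01/0.04189944)^2
G = 31070.3472 (linear)
G = 10*log10(31070.3472) = 44.9235 dBi

44.9235 dBi


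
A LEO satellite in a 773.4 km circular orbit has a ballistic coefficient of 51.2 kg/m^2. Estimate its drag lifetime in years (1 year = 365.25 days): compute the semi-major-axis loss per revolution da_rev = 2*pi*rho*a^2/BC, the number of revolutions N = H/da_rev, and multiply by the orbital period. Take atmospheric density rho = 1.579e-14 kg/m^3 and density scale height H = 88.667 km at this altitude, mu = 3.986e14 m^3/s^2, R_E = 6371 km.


a = R_E + alt = 7144.4000 km = 7.1444e+06 m
da_rev = 2*pi*rho*a^2/BC = 2*pi*1.579e-14*(7.1444e+06)^2/51.2 = 0.0989062101 m per revolution
N = H/da_rev = 88667.0000 m / 0.0989062101 m = 896475.5588 revolutions
P = 2*pi*sqrt(a^3/mu) = 6009.7978 s
lifetime = N*P = 896475.5588 * 6009.7978 = 5.3876369e+09 s = 62356.9084 days
years = 62356.9084 / 365.25 = 170.7239 years

170.7239 years


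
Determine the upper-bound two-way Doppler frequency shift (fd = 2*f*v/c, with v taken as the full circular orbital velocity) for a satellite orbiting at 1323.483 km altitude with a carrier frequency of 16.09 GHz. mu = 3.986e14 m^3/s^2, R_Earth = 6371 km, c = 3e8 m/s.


r = 7.694483e+06 m
v = sqrt(mu/r) = 7197.4544 m/s (worst-case radial velocity)
f = 16.09 GHz = 1.609e+10 Hz
fd = 2*f*v/c = 2*1.609e+10*7197.4544/3.0e+08
fd = 772046.9471 Hz

772046.9471 Hz


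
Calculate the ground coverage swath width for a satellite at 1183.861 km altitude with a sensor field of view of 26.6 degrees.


FOV = 26.6 deg = 0.4642576 rad
swath = 2 * alt * tan(FOV/2) = 2 * 1183.861 * tan(0.2321288)
swath = 2 * 1183.861 * 0.23639
swath = 559.7058 km

559.7058 km


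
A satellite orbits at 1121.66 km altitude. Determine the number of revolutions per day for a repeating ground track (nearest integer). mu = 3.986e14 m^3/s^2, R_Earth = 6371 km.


r = 7.49266e+06 m
T = 2*pi*sqrt(r^3/mu) = 6454.5395 s = 107.5757 min
revs/day = 1440 / 107.5757 = 13.3859
Rounded: 13 revolutions per day

13 revolutions per day


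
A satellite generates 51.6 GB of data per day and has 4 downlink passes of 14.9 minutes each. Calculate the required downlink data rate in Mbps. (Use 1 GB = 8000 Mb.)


total contact time = 4 * 14.9 * 60 = 3576.0000 s
data = 51.6 GB = 412800.0000 Mb
rate = 412800.0000 / 3576.0000 = 115.4362 Mbps

115.4362 Mbps


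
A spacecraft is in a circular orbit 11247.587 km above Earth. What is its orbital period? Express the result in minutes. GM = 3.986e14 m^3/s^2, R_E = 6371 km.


r = 17618.5870 km = 1.7618587e+07 m
T = 2*pi*sqrt(r^3/mu) = 2*pi*sqrt(5.4690668e+21 / 3.986e14)
T = 23273.8287 s = 387.8971 min

387.8971 minutes


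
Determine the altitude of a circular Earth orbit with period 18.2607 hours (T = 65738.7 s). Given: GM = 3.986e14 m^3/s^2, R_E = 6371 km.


T = 65738.7 s
r = (mu*T^2/(4*pi^2))^(1/3) = (3.986e14 * 65738.7^2 / (4*pi^2))^(1/3)
r = 3.5205182e+07 m = 35205.1820 km
alt = r - R_E = 35205.1820 - 6371 = 28834.1820 km

28834.1820 km


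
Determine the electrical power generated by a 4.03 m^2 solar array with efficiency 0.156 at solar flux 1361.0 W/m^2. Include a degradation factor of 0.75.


P = area * eta * S * degradation
P = 4.03 * 0.156 * 1361.0 * 0.75
P = 641.7251 W

641.7251 W


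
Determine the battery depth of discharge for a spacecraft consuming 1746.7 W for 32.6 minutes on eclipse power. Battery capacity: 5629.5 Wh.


E_used = P * t / 60 = 1746.7 * 32.6 / 60 = 949.0403 Wh
DOD = E_used / E_total * 100 = 949.0403 / 5629.5 * 100
DOD = 16.8583 %

16.8583 %


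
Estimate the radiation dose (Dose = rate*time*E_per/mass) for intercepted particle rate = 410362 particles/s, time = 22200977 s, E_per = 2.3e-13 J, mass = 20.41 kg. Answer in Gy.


Total energy deposited = rate * time * E_per
  = 410362 * 22200977 * 2.3e-13 = 2.0954 J
Dose = E_total / mass = 2.0954 / 20.41
Dose = 0.1026654 Gy

0.1027 Gy


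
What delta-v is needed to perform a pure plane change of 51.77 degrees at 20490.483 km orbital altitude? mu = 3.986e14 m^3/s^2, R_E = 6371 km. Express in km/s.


r = 26861.4830 km = 2.6861483e+07 m
V = sqrt(mu/r) = 3852.1541 m/s
di = 51.77 deg = 0.903557 rad
dV = 2*V*sin(di/2) = 2*3852.1541*sin(0.4517785)
dV = 3363.4411 m/s = 3.3634 km/s

3.3634 km/s


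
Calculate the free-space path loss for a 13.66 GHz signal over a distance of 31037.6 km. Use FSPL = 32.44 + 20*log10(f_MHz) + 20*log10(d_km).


f = 13.66 GHz = 13660.0000 MHz
d = 31037.6 km
FSPL = 32.44 + 20*log10(13660.0000) + 20*log10(31037.6)
FSPL = 32.44 + 82.7090 + 89.8378
FSPL = 204.9868 dB

204.9868 dB


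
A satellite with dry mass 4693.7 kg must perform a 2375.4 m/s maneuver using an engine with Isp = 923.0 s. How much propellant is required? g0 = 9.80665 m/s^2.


ve = Isp * g0 = 923.0 * 9.80665 = 9051.537950 m/s
mass ratio = exp(dv/ve) = exp(2375.4/9051.537950) = 1.30008616
m_prop = m_dry * (mr - 1) = 4693.7 * (1.30008616 - 1)
m_prop = 1408.5144 kg

1408.5144 kg


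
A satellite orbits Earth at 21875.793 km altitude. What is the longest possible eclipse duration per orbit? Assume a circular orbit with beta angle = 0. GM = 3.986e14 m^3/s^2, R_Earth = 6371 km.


r = 28246.7930 km
T = 787.4331 min
Eclipse fraction = arcsin(R_E/r)/pi = arcsin(6371.0000/28246.7930)/pi
= arcsin(0.2255477)/pi = 0.07241716
Eclipse duration = 0.07241716 * 787.4331 = 57.0237 min

57.0237 minutes


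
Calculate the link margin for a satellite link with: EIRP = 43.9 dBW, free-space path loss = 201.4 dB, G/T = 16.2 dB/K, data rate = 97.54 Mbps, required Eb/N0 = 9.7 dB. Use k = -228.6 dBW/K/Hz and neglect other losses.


C/N0 = EIRP - FSPL + G/T - k = 43.9 - 201.4 + 16.2 - (-228.6)
C/N0 = 87.3000 dB-Hz
R_b = 97.54 Mbps = 9.754e+07 bps -> 10*log10(R_b) = 79.8918 dB-Hz
Eb/N0 = C/N0 - 10*log10(R_b) = 87.3000 - 79.8918 = 7.4082 dB
Margin = Eb/N0 - Eb/N0_req = 7.4082 - 9.7 = -2.2918 dB (negative margin: link does not close)

-2.2918 dB


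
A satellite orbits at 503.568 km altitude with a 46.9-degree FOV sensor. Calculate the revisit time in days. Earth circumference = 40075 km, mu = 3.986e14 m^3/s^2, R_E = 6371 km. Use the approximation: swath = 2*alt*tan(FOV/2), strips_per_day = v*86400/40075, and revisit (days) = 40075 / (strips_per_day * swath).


swath = 2*503.568*tan(0.4092797) = 436.8705 km
v = sqrt(mu/r) = 7614.5798 m/s = 7.6146 km/s
strips/day = v*86400/40075 = 7.6146*86400/40075 = 16.4167
coverage/day = strips * swath = 16.4167 * 436.8705 = 7171.9773 km
revisit = 40075 / 7171.9773 = 5.5877 days

5.5877 days


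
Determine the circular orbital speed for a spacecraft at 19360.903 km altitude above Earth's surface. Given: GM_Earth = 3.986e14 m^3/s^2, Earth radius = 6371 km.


r = R_E + alt = 6371.0 + 19360.903 = 25731.9030 km = 2.5731903e+07 m
v = sqrt(mu/r) = sqrt(3.986e14 / 2.5731903e+07) = 3935.7970 m/s = 3.9358 km/s

3.9358 km/s


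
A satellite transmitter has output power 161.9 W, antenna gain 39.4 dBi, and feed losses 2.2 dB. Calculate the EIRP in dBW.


Pt = 161.9 W = 22.0925 dBW
EIRP = Pt_dBW + Gt - losses = 22.0925 + 39.4 - 2.2 = 59.2925 dBW

59.2925 dBW


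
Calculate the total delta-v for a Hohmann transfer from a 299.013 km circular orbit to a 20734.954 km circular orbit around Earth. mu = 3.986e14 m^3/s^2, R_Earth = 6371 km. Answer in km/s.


r1 = 6670.0130 km = 6.670013e+06 m
r2 = 27105.9540 km = 2.7105954e+07 m
dv1 = sqrt(mu/r1)*(sqrt(2*r2/(r1+r2)) - 1) = 2063.2848 m/s
dv2 = sqrt(mu/r2)*(1 - sqrt(2*r1/(r1+r2))) = 1424.7783 m/s
total dv = |dv1| + |dv2| = 2063.2848 + 1424.7783 = 3488.0630 m/s = 3.4881 km/s

3.4881 km/s


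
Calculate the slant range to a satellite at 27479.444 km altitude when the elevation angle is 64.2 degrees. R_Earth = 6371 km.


h = 27479.444 km, el = 64.2 deg
d = -R_E*sin(el) + sqrt((R_E*sin(el))^2 + 2*R_E*h + h^2)
d = -6371.0000*sin(1.1205) + sqrt((6371.0000*0.9003188)^2 + 2*6371.0000*27479.444 + 27479.444^2)
d = 28000.7527 km

28000.7527 km


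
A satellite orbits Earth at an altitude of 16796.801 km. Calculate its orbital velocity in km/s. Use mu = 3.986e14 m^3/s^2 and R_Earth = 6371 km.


r = R_E + alt = 6371.0 + 16796.801 = 23167.8010 km = 2.3167801e+07 m
v = sqrt(mu/r) = sqrt(3.986e14 / 2.3167801e+07) = 4147.8805 m/s = 4.1479 km/s

4.1479 km/s


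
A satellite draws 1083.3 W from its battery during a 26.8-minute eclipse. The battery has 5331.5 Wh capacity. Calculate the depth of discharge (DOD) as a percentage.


E_used = P * t / 60 = 1083.3 * 26.8 / 60 = 483.8740 Wh
DOD = E_used / E_total * 100 = 483.8740 / 5331.5 * 100
DOD = 9.0758 %

9.0758 %


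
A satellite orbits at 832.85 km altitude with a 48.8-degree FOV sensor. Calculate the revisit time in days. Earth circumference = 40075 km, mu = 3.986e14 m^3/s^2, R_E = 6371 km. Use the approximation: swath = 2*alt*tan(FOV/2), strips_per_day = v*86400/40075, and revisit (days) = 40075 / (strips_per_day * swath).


swath = 2*832.85*tan(0.4258603) = 755.5950 km
v = sqrt(mu/r) = 7438.5163 m/s = 7.4385 km/s
strips/day = v*86400/40075 = 7.4385*86400/40075 = 16.0371
coverage/day = strips * swath = 16.0371 * 755.5950 = 12117.5723 km
revisit = 40075 / 12117.5723 = 3.3072 days

3.3072 days


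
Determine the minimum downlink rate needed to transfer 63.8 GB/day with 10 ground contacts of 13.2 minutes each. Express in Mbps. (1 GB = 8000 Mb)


total contact time = 10 * 13.2 * 60 = 7920.0000 s
data = 63.8 GB = 510400.0000 Mb
rate = 510400.0000 / 7920.0000 = 64.4444 Mbps

64.4444 Mbps


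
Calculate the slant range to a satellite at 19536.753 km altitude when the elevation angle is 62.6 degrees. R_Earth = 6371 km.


h = 19536.753 km, el = 62.6 deg
d = -R_E*sin(el) + sqrt((R_E*sin(el))^2 + 2*R_E*h + h^2)
d = -6371.0000*sin(1.0926) + sqrt((6371.0000*0.8878154)^2 + 2*6371.0000*19536.753 + 19536.753^2)
d = 20085.0459 km

20085.0459 km


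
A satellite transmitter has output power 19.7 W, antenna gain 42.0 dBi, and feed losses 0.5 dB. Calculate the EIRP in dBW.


Pt = 19.7 W = 12.9447 dBW
EIRP = Pt_dBW + Gt - losses = 12.9447 + 42.0 - 0.5 = 54.4447 dBW

54.4447 dBW


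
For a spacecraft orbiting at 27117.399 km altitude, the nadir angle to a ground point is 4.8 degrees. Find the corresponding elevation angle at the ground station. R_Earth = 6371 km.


r = R_E + alt = 33488.3990 km
Law of sines in the satellite / Earth-center / ground-point triangle:
  sin(nadir)/R_E = sin(90 + el)/r  =>  cos(el) = (r/R_E)*sin(nadir)
cos(el) = (33488.3990 / 6371.0000) * sin(4.8 deg) = 0.4398426
el = arccos(0.4398426) = 63.9062 deg
(Earth-central angle = 90 - nadir - el = 21.2938 deg)

63.9062 degrees


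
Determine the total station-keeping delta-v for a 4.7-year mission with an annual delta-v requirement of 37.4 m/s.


dV = rate * years = 37.4 * 4.7
dV = 175.7800 m/s

175.7800 m/s


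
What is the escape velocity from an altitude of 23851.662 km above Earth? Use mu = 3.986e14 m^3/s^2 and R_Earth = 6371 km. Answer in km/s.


r = 6371.0 + 23851.662 = 30222.6620 km = 3.0222662e+07 m
v_esc = sqrt(2*mu/r) = sqrt(2*3.986e14 / 3.0222662e+07)
v_esc = 5135.9086 m/s = 5.1359 km/s

5.1359 km/s


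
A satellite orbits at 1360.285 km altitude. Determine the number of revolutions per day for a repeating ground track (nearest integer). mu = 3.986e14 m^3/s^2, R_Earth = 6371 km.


r = 7.731285e+06 m
T = 2*pi*sqrt(r^3/mu) = 6765.3263 s = 112.7554 min
revs/day = 1440 / 112.7554 = 12.7710
Rounded: 13 revolutions per day

13 revolutions per day


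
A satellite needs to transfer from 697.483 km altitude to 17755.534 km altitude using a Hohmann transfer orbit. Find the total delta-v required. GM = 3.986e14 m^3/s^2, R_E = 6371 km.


r1 = 7068.4830 km = 7.068483e+06 m
r2 = 24126.5340 km = 2.4126534e+07 m
dv1 = sqrt(mu/r1)*(sqrt(2*r2/(r1+r2)) - 1) = 1830.1328 m/s
dv2 = sqrt(mu/r2)*(1 - sqrt(2*r1/(r1+r2))) = 1328.3758 m/s
total dv = |dv1| + |dv2| = 1830.1328 + 1328.3758 = 3158.5086 m/s = 3.1585 km/s

3.1585 km/s


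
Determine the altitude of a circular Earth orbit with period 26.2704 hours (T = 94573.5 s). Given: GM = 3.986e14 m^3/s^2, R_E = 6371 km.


T = 94573.5 s
r = (mu*T^2/(4*pi^2))^(1/3) = (3.986e14 * 94573.5^2 / (4*pi^2))^(1/3)
r = 4.4864775e+07 m = 44864.7750 km
alt = r - R_E = 44864.7750 - 6371 = 38493.7750 km

38493.7750 km


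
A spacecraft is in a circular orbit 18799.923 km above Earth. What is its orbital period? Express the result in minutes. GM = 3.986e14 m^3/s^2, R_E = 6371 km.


r = 25170.9230 km = 2.5170923e+07 m
T = 2*pi*sqrt(r^3/mu) = 2*pi*sqrt(1.5947677e+22 / 3.986e14)
T = 39742.9347 s = 662.3822 min

662.3822 minutes


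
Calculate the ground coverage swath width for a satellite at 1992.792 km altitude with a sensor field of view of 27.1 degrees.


FOV = 27.1 deg = 0.4729842 rad
swath = 2 * alt * tan(FOV/2) = 2 * 1992.792 * tan(0.2364921)
swath = 2 * 1992.792 * 0.2410019
swath = 960.5334 km

960.5334 km


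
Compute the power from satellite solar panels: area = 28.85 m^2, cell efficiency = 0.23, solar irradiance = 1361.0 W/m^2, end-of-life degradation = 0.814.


P = area * eta * S * degradation
P = 28.85 * 0.23 * 1361.0 * 0.814
P = 7351.1652 W

7351.1652 W


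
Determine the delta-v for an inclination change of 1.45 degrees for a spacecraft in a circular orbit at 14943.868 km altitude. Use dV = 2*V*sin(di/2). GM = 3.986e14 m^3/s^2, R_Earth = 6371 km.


r = 21314.8680 km = 2.1314868e+07 m
V = sqrt(mu/r) = 4324.4146 m/s
di = 1.45 deg = 0.02530727 rad
dV = 2*V*sin(di/2) = 2*4324.4146*sin(0.01265364)
dV = 109.4362 m/s = 0.1094362 km/s

0.1094 km/s


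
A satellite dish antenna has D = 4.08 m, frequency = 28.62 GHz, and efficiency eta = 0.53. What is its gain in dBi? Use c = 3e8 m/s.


lambda = c/f = 3e8 / 2.862e+10 = 0.01048218 m
G = eta*(pi*D/lambda)^2 = 0.53*(pi*4.08/0.01048218)^2
G = 792487.9923 (linear)
G = 10*log10(792487.9923) = 58.9899 dBi

58.9899 dBi


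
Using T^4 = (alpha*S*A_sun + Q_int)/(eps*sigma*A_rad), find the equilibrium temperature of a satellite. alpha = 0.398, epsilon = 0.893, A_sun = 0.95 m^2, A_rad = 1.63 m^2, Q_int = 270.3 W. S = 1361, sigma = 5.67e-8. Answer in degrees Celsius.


Numerator = alpha*S*A_sun + Q_int = 0.398*1361*0.95 + 270.3 = 784.8941 W
Denominator = eps*sigma*A_rad = 0.893*5.67e-8*1.63 = 8.2531953e-08 W/K^4
T^4 = 9.5101845e+09 K^4
T = 312.2822 K = 39.1322 C

39.1322 degrees Celsius


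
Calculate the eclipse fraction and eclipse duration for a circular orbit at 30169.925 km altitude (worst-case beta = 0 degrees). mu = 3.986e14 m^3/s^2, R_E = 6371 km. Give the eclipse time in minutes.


r = 36540.9250 km
T = 1158.5887 min
Eclipse fraction = arcsin(R_E/r)/pi = arcsin(6371.0000/36540.9250)/pi
= arcsin(0.1743525)/pi = 0.05578321
Eclipse duration = 0.05578321 * 1158.5887 = 64.6298 min

64.6298 minutes


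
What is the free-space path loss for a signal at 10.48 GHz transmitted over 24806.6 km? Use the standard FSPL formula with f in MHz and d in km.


f = 10.48 GHz = 10480.0000 MHz
d = 24806.6 km
FSPL = 32.44 + 20*log10(10480.0000) + 20*log10(24806.6)
FSPL = 32.44 + 80.4072 + 87.8913
FSPL = 200.7386 dB

200.7386 dB


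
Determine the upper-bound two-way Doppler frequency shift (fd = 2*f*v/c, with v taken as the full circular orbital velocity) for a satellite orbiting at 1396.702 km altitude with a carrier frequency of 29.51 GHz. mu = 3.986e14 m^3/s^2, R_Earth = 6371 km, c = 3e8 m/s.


r = 7.767702e+06 m
v = sqrt(mu/r) = 7163.4522 m/s (worst-case radial velocity)
f = 29.51 GHz = 2.951e+10 Hz
fd = 2*f*v/c = 2*2.951e+10*7163.4522/3.0e+08
fd = 1.4092898e+06 Hz

1.4093e+06 Hz


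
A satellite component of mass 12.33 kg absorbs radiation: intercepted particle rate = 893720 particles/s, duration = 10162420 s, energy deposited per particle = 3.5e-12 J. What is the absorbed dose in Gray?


Total energy deposited = rate * time * E_per
  = 893720 * 10162420 * 3.5e-12 = 31.7883 J
Dose = E_total / mass = 31.7883 / 12.33
Dose = 2.5781 Gy

2.5781 Gy


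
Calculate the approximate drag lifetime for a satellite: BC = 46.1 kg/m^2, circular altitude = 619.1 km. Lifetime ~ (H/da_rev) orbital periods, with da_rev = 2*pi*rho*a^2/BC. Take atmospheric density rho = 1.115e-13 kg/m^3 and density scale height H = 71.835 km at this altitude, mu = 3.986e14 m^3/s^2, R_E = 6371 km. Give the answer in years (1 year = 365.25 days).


a = R_E + alt = 6990.1000 km = 6.9901e+06 m
da_rev = 2*pi*rho*a^2/BC = 2*pi*1.115e-13*(6.9901e+06)^2/46.1 = 0.742541255 m per revolution
N = H/da_rev = 71835.0000 m / 0.742541255 m = 96742.0995 revolutions
P = 2*pi*sqrt(a^3/mu) = 5816.1595 s
lifetime = N*P = 96742.0995 * 5816.1595 = 5.6266748e+08 s = 6512.3551 days
years = 6512.3551 / 365.25 = 17.8299 years

17.8299 years


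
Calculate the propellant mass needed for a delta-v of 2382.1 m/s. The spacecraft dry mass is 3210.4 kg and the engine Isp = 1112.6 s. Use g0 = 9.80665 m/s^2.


ve = Isp * g0 = 1112.6 * 9.80665 = 10910.878790 m/s
mass ratio = exp(dv/ve) = exp(2382.1/10910.878790) = 1.24398929
m_prop = m_dry * (mr - 1) = 3210.4 * (1.24398929 - 1)
m_prop = 783.3032 kg

783.3032 kg


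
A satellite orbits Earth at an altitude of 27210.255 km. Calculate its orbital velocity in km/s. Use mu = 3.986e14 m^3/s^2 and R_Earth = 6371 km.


r = R_E + alt = 6371.0 + 27210.255 = 33581.2550 km = 3.3581255e+07 m
v = sqrt(mu/r) = sqrt(3.986e14 / 3.3581255e+07) = 3445.2456 m/s = 3.4452 km/s

3.4452 km/s


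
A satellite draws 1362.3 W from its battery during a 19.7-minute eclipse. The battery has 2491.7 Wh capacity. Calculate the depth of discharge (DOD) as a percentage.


E_used = P * t / 60 = 1362.3 * 19.7 / 60 = 447.2885 Wh
DOD = E_used / E_total * 100 = 447.2885 / 2491.7 * 100
DOD = 17.9511 %

17.9511 %


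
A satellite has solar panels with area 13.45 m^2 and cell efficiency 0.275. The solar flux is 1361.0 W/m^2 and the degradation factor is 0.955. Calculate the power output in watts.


P = area * eta * S * degradation
P = 13.45 * 0.275 * 1361.0 * 0.955
P = 4807.4688 W

4807.4688 W


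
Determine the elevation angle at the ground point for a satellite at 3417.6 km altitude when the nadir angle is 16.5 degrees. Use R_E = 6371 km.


r = R_E + alt = 9788.6000 km
Law of sines in the satellite / Earth-center / ground-point triangle:
  sin(nadir)/R_E = sin(90 + el)/r  =>  cos(el) = (r/R_E)*sin(nadir)
cos(el) = (9788.6000 / 6371.0000) * sin(16.5 deg) = 0.4363699
el = arccos(0.4363699) = 64.1275 deg
(Earth-central angle = 90 - nadir - el = 9.3725 deg)

64.1275 degrees


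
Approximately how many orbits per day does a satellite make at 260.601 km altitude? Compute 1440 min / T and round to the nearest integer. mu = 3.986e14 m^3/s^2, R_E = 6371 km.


r = 6.631601e+06 m
T = 2*pi*sqrt(r^3/mu) = 5374.5091 s = 89.5752 min
revs/day = 1440 / 89.5752 = 16.0759
Rounded: 16 revolutions per day

16 revolutions per day


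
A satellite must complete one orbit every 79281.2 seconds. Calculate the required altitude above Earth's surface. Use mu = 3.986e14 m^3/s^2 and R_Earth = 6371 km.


T = 79281.2 s
r = (mu*T^2/(4*pi^2))^(1/3) = (3.986e14 * 79281.2^2 / (4*pi^2))^(1/3)
r = 3.9887731e+07 m = 39887.7307 km
alt = r - R_E = 39887.7307 - 6371 = 33516.7307 km

33516.7307 km


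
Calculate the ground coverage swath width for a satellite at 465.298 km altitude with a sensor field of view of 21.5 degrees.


FOV = 21.5 deg = 0.3752458 rad
swath = 2 * alt * tan(FOV/2) = 2 * 465.298 * tan(0.1876229)
swath = 2 * 465.298 * 0.1898559
swath = 176.6792 km

176.6792 km


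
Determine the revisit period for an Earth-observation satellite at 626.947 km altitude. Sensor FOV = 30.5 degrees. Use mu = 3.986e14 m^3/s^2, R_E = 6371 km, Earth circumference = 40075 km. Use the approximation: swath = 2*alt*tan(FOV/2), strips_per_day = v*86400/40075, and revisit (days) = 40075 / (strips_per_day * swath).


swath = 2*626.947*tan(0.2661627) = 341.8507 km
v = sqrt(mu/r) = 7547.1559 m/s = 7.5472 km/s
strips/day = v*86400/40075 = 7.5472*86400/40075 = 16.2713
coverage/day = strips * swath = 16.2713 * 341.8507 = 5562.3724 km
revisit = 40075 / 5562.3724 = 7.2047 days

7.2047 days


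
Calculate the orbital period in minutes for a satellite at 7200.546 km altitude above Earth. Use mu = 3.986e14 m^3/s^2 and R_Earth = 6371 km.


r = 13571.5460 km = 1.3571546e+07 m
T = 2*pi*sqrt(r^3/mu) = 2*pi*sqrt(2.4997005e+21 / 3.986e14)
T = 15734.5818 s = 262.2430 min

262.2430 minutes


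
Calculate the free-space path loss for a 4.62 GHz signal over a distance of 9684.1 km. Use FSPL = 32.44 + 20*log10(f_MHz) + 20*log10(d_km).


f = 4.62 GHz = 4620.0000 MHz
d = 9684.1 km
FSPL = 32.44 + 20*log10(4620.0000) + 20*log10(9684.1)
FSPL = 32.44 + 73.2928 + 79.7212
FSPL = 185.4540 dB

185.4540 dB


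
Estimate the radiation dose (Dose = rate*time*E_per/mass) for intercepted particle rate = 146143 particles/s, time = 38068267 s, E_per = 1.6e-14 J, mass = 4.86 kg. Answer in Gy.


Total energy deposited = rate * time * E_per
  = 146143 * 38068267 * 1.6e-14 = 0.08901457 J
Dose = E_total / mass = 0.08901457 / 4.86
Dose = 0.01831576 Gy

0.0183 Gy


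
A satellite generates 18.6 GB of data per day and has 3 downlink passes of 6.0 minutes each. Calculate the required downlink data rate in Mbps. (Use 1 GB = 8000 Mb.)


total contact time = 3 * 6.0 * 60 = 1080.0000 s
data = 18.6 GB = 148800.0000 Mb
rate = 148800.0000 / 1080.0000 = 137.7778 Mbps

137.7778 Mbps


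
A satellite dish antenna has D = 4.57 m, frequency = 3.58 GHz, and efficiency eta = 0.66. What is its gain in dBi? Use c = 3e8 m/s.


lambda = c/f = 3e8 / 3.58e+09 = 0.08379888 m
G = eta*(pi*D/lambda)^2 = 0.66*(pi*4.57/0.08379888)^2
G = 19373.1225 (linear)
G = 10*log10(19373.1225) = 42.8720 dBi

42.8720 dBi


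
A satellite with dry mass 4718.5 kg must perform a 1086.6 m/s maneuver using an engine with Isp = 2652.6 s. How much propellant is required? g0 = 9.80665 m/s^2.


ve = Isp * g0 = 2652.6 * 9.80665 = 26013.119790 m/s
mass ratio = exp(dv/ve) = exp(1086.6/26013.119790) = 1.04265592
m_prop = m_dry * (mr - 1) = 4718.5 * (1.04265592 - 1)
m_prop = 201.2720 kg

201.2720 kg


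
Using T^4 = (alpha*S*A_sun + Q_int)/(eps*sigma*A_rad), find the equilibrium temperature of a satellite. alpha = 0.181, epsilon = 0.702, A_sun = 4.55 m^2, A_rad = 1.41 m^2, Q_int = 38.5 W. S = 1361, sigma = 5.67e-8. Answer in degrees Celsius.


Numerator = alpha*S*A_sun + Q_int = 0.181*1361*4.55 + 38.5 = 1159.3515 W
Denominator = eps*sigma*A_rad = 0.702*5.67e-8*1.41 = 5.6122794e-08 W/K^4
T^4 = 2.065741e+10 K^4
T = 379.1133 K = 105.9633 C

105.9633 degrees Celsius


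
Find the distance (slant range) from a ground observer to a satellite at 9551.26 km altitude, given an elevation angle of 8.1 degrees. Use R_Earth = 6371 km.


h = 9551.26 km, el = 8.1 deg
d = -R_E*sin(el) + sqrt((R_E*sin(el))^2 + 2*R_E*h + h^2)
d = -6371.0000*sin(0.1413717) + sqrt((6371.0000*0.1409012)^2 + 2*6371.0000*9551.26 + 9551.26^2)
d = 13721.9816 km

13721.9816 km


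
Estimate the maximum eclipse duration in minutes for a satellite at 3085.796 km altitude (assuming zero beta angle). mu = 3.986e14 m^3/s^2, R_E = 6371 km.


r = 9456.7960 km
T = 152.5373 min
Eclipse fraction = arcsin(R_E/r)/pi = arcsin(6371.0000/9456.7960)/pi
= arcsin(0.6736954)/pi = 0.235294
Eclipse duration = 0.235294 * 152.5373 = 35.8911 min

35.8911 minutes


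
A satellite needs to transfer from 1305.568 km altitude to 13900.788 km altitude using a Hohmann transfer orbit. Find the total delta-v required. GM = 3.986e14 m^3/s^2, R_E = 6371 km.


r1 = 7676.5680 km = 7.676568e+06 m
r2 = 20271.7880 km = 2.0271788e+07 m
dv1 = sqrt(mu/r1)*(sqrt(2*r2/(r1+r2)) - 1) = 1473.1180 m/s
dv2 = sqrt(mu/r2)*(1 - sqrt(2*r1/(r1+r2))) = 1147.7038 m/s
total dv = |dv1| + |dv2| = 1473.1180 + 1147.7038 = 2620.8219 m/s = 2.6208 km/s

2.6208 km/s


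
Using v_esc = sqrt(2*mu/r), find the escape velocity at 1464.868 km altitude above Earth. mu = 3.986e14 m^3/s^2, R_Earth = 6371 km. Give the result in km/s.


r = 6371.0 + 1464.868 = 7835.8680 km = 7.835868e+06 m
v_esc = sqrt(2*mu/r) = sqrt(2*3.986e14 / 7.835868e+06)
v_esc = 10086.4906 m/s = 10.0865 km/s

10.0865 km/s


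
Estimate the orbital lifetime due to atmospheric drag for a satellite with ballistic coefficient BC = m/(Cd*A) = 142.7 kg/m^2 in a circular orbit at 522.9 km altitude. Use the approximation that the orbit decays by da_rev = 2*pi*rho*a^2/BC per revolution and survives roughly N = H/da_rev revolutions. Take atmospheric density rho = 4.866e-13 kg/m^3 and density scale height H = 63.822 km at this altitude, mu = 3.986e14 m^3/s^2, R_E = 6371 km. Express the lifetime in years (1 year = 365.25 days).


a = R_E + alt = 6893.9000 km = 6.8939e+06 m
da_rev = 2*pi*rho*a^2/BC = 2*pi*4.866e-13*(6.8939e+06)^2/142.7 = 1.018258 m per revolution
N = H/da_rev = 63822.0000 m / 1.018258 m = 62677.6133 revolutions
P = 2*pi*sqrt(a^3/mu) = 5696.5077 s
lifetime = N*P = 62677.6133 * 5696.5077 = 3.5704351e+08 s = 4132.4480 days
years = 4132.4480 / 365.25 = 11.3140 years

11.3140 years


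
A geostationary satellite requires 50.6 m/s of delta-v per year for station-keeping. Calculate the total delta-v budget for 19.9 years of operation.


dV = rate * years = 50.6 * 19.9
dV = 1006.9400 m/s

1006.9400 m/s


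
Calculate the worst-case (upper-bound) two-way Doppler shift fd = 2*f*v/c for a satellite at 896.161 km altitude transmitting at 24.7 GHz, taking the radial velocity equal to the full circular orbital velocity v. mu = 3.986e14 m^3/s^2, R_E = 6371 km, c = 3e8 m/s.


r = 7.267161e+06 m
v = sqrt(mu/r) = 7406.0435 m/s (worst-case radial velocity)
f = 24.7 GHz = 2.47e+10 Hz
fd = 2*f*v/c = 2*2.47e+10*7406.0435/3.0e+08
fd = 1.2195285e+06 Hz

1.2195e+06 Hz


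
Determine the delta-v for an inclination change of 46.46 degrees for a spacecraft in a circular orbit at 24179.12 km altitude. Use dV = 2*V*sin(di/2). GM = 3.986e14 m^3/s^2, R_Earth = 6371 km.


r = 30550.1200 km = 3.055012e+07 m
V = sqrt(mu/r) = 3612.1201 m/s
di = 46.46 deg = 0.81088 rad
dV = 2*V*sin(di/2) = 2*3612.1201*sin(0.40544)
dV = 2849.4073 m/s = 2.8494 km/s

2.8494 km/s


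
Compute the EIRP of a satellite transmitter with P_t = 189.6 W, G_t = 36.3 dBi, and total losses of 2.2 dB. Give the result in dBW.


Pt = 189.6 W = 22.7784 dBW
EIRP = Pt_dBW + Gt - losses = 22.7784 + 36.3 - 2.2 = 56.8784 dBW

56.8784 dBW


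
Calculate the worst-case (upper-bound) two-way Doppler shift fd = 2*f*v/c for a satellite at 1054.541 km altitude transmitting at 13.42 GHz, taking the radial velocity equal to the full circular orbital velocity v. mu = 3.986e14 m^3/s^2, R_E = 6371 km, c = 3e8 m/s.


r = 7.425541e+06 m
v = sqrt(mu/r) = 7326.6357 m/s (worst-case radial velocity)
f = 13.42 GHz = 1.342e+10 Hz
fd = 2*f*v/c = 2*1.342e+10*7326.6357/3.0e+08
fd = 655489.6728 Hz

655489.6728 Hz


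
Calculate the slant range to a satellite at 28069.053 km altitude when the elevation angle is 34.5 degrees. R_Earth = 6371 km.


h = 28069.053 km, el = 34.5 deg
d = -R_E*sin(el) + sqrt((R_E*sin(el))^2 + 2*R_E*h + h^2)
d = -6371.0000*sin(0.6021386) + sqrt((6371.0000*0.5664062)^2 + 2*6371.0000*28069.053 + 28069.053^2)
d = 30428.8966 km

30428.8966 km


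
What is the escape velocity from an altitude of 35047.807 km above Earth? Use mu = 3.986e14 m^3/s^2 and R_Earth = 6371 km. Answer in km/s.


r = 6371.0 + 35047.807 = 41418.8070 km = 4.1418807e+07 m
v_esc = sqrt(2*mu/r) = sqrt(2*3.986e14 / 4.1418807e+07)
v_esc = 4387.1739 m/s = 4.3872 km/s

4.3872 km/s


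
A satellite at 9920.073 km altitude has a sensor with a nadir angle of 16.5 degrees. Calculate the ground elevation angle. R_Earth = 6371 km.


r = R_E + alt = 16291.0730 km
Law of sines in the satellite / Earth-center / ground-point triangle:
  sin(nadir)/R_E = sin(90 + el)/r  =>  cos(el) = (r/R_E)*sin(nadir)
cos(el) = (16291.0730 / 6371.0000) * sin(16.5 deg) = 0.7262462
el = arccos(0.7262462) = 43.4274 deg
(Earth-central angle = 90 - nadir - el = 30.0726 deg)

43.4274 degrees


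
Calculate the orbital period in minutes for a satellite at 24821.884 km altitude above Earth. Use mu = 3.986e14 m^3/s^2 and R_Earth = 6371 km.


r = 31192.8840 km = 3.1192884e+07 m
T = 2*pi*sqrt(r^3/mu) = 2*pi*sqrt(3.0350552e+22 / 3.986e14)
T = 54827.0042 s = 913.7834 min

913.7834 minutes


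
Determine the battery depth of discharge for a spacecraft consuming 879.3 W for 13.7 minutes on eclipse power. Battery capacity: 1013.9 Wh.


E_used = P * t / 60 = 879.3 * 13.7 / 60 = 200.7735 Wh
DOD = E_used / E_total * 100 = 200.7735 / 1013.9 * 100
DOD = 19.8021 %

19.8021 %


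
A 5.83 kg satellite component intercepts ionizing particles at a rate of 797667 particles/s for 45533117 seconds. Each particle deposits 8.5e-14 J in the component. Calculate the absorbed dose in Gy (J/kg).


Total energy deposited = rate * time * E_per
  = 797667 * 45533117 * 8.5e-14 = 3.0872 J
Dose = E_total / mass = 3.0872 / 5.83
Dose = 0.5295407 Gy

0.5295 Gy


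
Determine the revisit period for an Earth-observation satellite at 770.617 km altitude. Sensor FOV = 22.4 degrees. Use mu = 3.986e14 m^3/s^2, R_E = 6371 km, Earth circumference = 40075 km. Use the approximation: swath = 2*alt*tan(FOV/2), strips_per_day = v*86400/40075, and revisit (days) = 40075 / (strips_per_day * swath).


swath = 2*770.617*tan(0.1954769) = 305.1725 km
v = sqrt(mu/r) = 7470.8561 m/s = 7.4709 km/s
strips/day = v*86400/40075 = 7.4709*86400/40075 = 16.1068
coverage/day = strips * swath = 16.1068 * 305.1725 = 4915.3681 km
revisit = 40075 / 4915.3681 = 8.1530 days

8.1530 days


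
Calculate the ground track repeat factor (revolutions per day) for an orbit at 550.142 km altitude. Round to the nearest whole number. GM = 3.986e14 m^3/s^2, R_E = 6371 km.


r = 6.921142e+06 m
T = 2*pi*sqrt(r^3/mu) = 5730.3066 s = 95.5051 min
revs/day = 1440 / 95.5051 = 15.0777
Rounded: 15 revolutions per day

15 revolutions per day


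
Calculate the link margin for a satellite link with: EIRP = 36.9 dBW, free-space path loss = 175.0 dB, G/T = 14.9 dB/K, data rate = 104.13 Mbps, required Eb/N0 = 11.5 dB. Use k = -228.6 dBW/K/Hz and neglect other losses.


C/N0 = EIRP - FSPL + G/T - k = 36.9 - 175.0 + 14.9 - (-228.6)
C/N0 = 105.4000 dB-Hz
R_b = 104.13 Mbps = 1.0413e+08 bps -> 10*log10(R_b) = 80.1758 dB-Hz
Eb/N0 = C/N0 - 10*log10(R_b) = 105.4000 - 80.1758 = 25.2242 dB
Margin = Eb/N0 - Eb/N0_req = 25.2242 - 11.5 = 13.7242 dB (link closes)

13.7242 dB


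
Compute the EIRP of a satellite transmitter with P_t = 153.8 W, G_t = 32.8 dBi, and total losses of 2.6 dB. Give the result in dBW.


Pt = 153.8 W = 21.8696 dBW
EIRP = Pt_dBW + Gt - losses = 21.8696 + 32.8 - 2.6 = 52.0696 dBW

52.0696 dBW


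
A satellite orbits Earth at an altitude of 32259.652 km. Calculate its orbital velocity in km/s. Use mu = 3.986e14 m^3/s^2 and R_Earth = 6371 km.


r = R_E + alt = 6371.0 + 32259.652 = 38630.6520 km = 3.8630652e+07 m
v = sqrt(mu/r) = sqrt(3.986e14 / 3.8630652e+07) = 3212.2004 m/s = 3.2122 km/s

3.2122 km/s


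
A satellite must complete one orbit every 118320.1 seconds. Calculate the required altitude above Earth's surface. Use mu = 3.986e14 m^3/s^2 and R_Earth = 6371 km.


T = 118320.1 s
r = (mu*T^2/(4*pi^2))^(1/3) = (3.986e14 * 118320.1^2 / (4*pi^2))^(1/3)
r = 5.2091261e+07 m = 52091.2611 km
alt = r - R_E = 52091.2611 - 6371 = 45720.2611 km

45720.2611 km


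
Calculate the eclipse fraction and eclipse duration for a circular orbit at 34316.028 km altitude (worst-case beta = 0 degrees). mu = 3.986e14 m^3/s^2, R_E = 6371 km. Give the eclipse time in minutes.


r = 40687.0280 km
T = 1361.2689 min
Eclipse fraction = arcsin(R_E/r)/pi = arcsin(6371.0000/40687.0280)/pi
= arcsin(0.1565855)/pi = 0.05004869
Eclipse duration = 0.05004869 * 1361.2689 = 68.1297 min

68.1297 minutes


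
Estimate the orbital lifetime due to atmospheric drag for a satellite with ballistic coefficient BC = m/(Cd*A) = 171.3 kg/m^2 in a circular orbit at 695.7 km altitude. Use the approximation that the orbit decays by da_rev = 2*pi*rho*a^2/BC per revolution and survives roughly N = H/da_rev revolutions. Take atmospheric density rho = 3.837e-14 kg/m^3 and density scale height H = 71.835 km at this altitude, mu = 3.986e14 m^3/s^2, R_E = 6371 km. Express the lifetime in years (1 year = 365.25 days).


a = R_E + alt = 7066.7000 km = 7.0667e+06 m
da_rev = 2*pi*rho*a^2/BC = 2*pi*3.837e-14*(7.0667e+06)^2/171.3 = 0.0702825668 m per revolution
N = H/da_rev = 71835.0000 m / 0.0702825668 m = 1.0220885e+06 revolutions
P = 2*pi*sqrt(a^3/mu) = 5912.0242 s
lifetime = N*P = 1.0220885e+06 * 5912.0242 = 6.0426117e+09 s = 69937.6351 days
years = 69937.6351 / 365.25 = 191.4788 years

191.4788 years
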